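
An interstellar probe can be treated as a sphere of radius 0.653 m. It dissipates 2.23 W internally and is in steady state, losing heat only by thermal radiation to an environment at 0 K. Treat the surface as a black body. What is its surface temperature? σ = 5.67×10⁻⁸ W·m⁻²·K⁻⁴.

T ≈ 52.1 K

Steady state: internal power = radiated power, P = εσA T⁴.
Radiating area A = 4πr² = 5.358 m².
T⁴ = P/(εσA) = 2.23/(1.0·5.67×10⁻⁸·5.358) = 7.340×10⁶ K⁴.
T = (7.340×10⁶)^(1/4).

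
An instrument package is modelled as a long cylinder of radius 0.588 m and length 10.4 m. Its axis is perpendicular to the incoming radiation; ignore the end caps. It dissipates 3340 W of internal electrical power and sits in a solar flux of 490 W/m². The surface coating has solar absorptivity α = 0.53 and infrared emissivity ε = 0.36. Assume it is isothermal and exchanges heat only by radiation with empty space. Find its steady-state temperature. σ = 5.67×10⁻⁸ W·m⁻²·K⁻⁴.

At steady state, absorbed solar power + internal power = radiated power.
Absorbed: α·S·A_cross = 0.53·490·12.23 = 3176 W (cross-section 2rL).
Total input = 3176 + 3340 = 6516 W.
Radiated: εσ·A_surf·T⁴ with A_surf = 2πrL = 38.42 m².
T⁴ = 6516/(0.36·5.67×10⁻⁸·38.42) = 8.308×10⁹ K⁴.

T ≈ 302 K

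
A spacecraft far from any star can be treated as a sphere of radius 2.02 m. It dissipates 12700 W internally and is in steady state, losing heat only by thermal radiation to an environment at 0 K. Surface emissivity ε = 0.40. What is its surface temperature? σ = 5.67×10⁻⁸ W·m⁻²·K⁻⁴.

Steady state: internal power = radiated power, P = εσA T⁴.
Radiating area A = 4πr² = 51.28 m².
T⁴ = P/(εσA) = 12700/(0.40·5.67×10⁻⁸·51.28) = 1.092×10¹⁰ K⁴.
T = (1.092×10¹⁰)^(1/4).

T ≈ 323 K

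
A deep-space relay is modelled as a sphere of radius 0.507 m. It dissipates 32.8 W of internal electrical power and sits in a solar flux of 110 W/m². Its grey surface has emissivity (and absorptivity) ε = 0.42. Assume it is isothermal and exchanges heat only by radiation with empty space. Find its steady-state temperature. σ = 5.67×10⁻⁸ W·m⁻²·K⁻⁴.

At steady state, absorbed solar power + internal power = radiated power.
Absorbed: α·S·A_cross = 0.42·110·0.8075 = 37.31 W (cross-section πr²).
Total input = 37.31 + 32.8 = 70.11 W.
Radiated: εσ·A_surf·T⁴ with A_surf = 4πr² = 3.230 m².
T⁴ = 70.11/(0.42·5.67×10⁻⁸·3.230) = 9.114×10⁸ K⁴.

T ≈ 174 K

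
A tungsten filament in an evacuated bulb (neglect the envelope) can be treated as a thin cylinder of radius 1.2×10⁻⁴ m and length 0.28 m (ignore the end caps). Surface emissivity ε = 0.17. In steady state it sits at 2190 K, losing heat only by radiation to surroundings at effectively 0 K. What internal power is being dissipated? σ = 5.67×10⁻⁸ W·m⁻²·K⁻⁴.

Steady state: P = εσA T⁴.
A = 2πrL = 2.111×10⁻⁴ m²; T⁴ = (2190)⁴ = 2.300×10¹³ K⁴.
P = 0.17 × 5.67×10⁻⁸ × 2.111×10⁻⁴ × 2.300×10¹³.

P ≈ 46.8 W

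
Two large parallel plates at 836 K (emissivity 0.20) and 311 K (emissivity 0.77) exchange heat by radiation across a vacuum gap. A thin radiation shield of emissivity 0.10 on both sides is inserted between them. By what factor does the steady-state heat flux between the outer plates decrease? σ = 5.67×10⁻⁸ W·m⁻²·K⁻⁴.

factor ≈ 4.59

Without shield: q₀ = σΔ(T⁴)/(1/ε₁+1/ε₂−1) with denominator 5.299.
With shield the two gaps are in series; the resistances add: (1/ε₁+1/ε_s−1)+(1/ε_s+1/ε₂−1) = 14.00+10.30 = 24.30.
Heat-flux ratio q₀/q = 24.30/5.299.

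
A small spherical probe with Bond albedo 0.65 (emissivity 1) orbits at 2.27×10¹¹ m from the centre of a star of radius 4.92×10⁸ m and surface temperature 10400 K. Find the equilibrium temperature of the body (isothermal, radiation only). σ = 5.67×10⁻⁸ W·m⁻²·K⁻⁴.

T ≈ 263 K

The star's surface emits σT_*⁴; at distance d the flux is S = σT_*⁴(R_*/d)².
S = 5.67×10⁻⁸·(10400)⁴·(4.92×10⁸/2.27×10¹¹)² = 3116 W/m².
For an isothermal sphere T⁴ = (1−a)S/(4σ) = 4.809×10⁹ K⁴.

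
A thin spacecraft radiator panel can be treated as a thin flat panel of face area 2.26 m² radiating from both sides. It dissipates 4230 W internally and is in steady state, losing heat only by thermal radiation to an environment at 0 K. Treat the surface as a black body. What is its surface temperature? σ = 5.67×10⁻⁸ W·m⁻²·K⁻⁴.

Steady state: internal power = radiated power, P = εσA T⁴.
Radiating area A = 2·2.26 = 4.520 m².
T⁴ = P/(εσA) = 4230/(1.0·5.67×10⁻⁸·4.520) = 1.651×10¹⁰ K⁴.
T = (1.651×10¹⁰)^(1/4).

T ≈ 358 K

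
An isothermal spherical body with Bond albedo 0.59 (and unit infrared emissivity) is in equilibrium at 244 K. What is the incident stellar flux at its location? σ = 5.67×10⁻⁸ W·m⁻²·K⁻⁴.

S ≈ 1960 W/m²

(1−a)S·πr² = σ·4πr²·T⁴ ⇒ S = 4σT⁴/(1−a).
S = 4·5.67×10⁻⁸·3.545×10⁹/0.410.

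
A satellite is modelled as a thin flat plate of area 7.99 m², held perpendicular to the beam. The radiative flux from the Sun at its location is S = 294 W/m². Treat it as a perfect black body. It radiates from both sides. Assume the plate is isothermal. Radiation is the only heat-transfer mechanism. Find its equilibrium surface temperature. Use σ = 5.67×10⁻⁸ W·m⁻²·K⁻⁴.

T ≈ 226 K

At equilibrium, absorbed power = emitted power.
Absorbing cross-section = A = 7.990 m²; emitting surface = 2A = 15.98 m² (ratio 2).
S·A_cross = εσ·A_surf·T⁴  ⇒  T⁴ = S/(2σ).
T⁴ = 1.00·294/(2·5.67×10⁻⁸) = 2.593×10⁹ K⁴.
T = (2.593×10⁹)^(1/4).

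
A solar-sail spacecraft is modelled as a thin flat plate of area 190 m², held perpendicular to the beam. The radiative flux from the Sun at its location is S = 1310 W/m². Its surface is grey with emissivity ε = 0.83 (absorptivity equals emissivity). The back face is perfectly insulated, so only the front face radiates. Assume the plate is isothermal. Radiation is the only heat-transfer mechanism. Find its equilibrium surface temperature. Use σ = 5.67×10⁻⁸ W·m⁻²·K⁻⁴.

At equilibrium, absorbed power = emitted power.
Absorbing cross-section = A = 190.0 m²; emitting surface = A = 190.0 m² (ratio 1).
εS·A_cross = εσ·A_surf·T⁴  ⇒  T⁴ = S/(1σ)   (ε cancels).
T⁴ = 1310/(1·5.67×10⁻⁸) = 2.310×10¹⁰ K⁴.
T = (2.310×10¹⁰)^(1/4).

T ≈ 390 K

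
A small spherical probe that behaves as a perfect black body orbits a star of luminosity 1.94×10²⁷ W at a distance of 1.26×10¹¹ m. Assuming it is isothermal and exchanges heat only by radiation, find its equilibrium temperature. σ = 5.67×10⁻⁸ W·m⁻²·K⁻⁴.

T ≈ 455 K

First find the stellar flux at distance d: S = L/(4πd²) = 1.94×10²⁷/(4π·(1.26×10¹¹)²) = 9724 W/m².
For an isothermal sphere, absorbed (1−a)S·πr² = emitted σ·4πr²·T⁴, so T⁴ = (1−a)S/(4σ).
T⁴ = 1.00·9724/(4·5.67×10⁻⁸) = 4.288×10¹⁰ K⁴.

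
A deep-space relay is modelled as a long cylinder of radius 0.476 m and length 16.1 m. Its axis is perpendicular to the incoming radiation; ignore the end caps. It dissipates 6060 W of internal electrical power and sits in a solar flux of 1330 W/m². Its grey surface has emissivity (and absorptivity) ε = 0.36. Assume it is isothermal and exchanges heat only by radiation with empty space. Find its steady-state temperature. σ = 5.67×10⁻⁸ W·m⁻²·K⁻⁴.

At steady state, absorbed solar power + internal power = radiated power.
Absorbed: α·S·A_cross = 0.36·1330·15.33 = 7339 W (cross-section 2rL).
Total input = 7339 + 6060 = 13400 W.
Radiated: εσ·A_surf·T⁴ with A_surf = 2πrL = 48.15 m².
T⁴ = 13400/(0.36·5.67×10⁻⁸·48.15) = 1.363×10¹⁰ K⁴.

T ≈ 342 K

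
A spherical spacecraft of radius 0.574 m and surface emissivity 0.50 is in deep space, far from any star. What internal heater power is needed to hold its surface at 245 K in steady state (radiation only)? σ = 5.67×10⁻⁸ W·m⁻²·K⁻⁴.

P ≈ 423 W

P = εσ·4πr²·T⁴.
4πr² = 4.140 m²; T⁴ = 3.603×10⁹ K⁴.
P = 0.50·5.67×10⁻⁸·4.140·3.603×10⁹.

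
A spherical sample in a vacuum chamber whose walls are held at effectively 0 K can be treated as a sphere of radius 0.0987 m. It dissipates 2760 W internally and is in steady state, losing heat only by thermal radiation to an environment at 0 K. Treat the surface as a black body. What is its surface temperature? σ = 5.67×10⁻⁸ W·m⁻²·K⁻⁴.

T ≈ 794 K

Steady state: internal power = radiated power, P = εσA T⁴.
Radiating area A = 4πr² = 0.1224 m².
T⁴ = P/(εσA) = 2760/(1.0·5.67×10⁻⁸·0.1224) = 3.976×10¹¹ K⁴.
T = (3.976×10¹¹)^(1/4).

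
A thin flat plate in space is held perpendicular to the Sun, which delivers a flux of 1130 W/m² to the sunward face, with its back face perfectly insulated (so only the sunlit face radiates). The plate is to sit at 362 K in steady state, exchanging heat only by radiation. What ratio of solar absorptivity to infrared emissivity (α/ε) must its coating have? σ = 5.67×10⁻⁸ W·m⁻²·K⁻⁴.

Balance: αS·A = εσ·1A·T⁴ ⇒ α/ε = σT⁴/S.
α/ε = 5.67×10⁻⁸·(362)⁴/1130 = 5.67×10⁻⁸·1.717×10¹⁰/1130.

α/ε ≈ 0.862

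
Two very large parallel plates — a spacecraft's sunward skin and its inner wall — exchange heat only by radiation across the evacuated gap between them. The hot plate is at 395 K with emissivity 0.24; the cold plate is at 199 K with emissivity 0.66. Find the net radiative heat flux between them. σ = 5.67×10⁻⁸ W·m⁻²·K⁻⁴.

For two infinite grey parallel plates, q = σ(T₁⁴ − T₂⁴)/(1/ε₁ + 1/ε₂ − 1).
T₁⁴ − T₂⁴ = 2.434×10¹⁰ − 1.568×10⁹ = 2.278×10¹⁰ K⁴.
1/ε₁ + 1/ε₂ − 1 = 4.167 + 1.515 − 1 = 4.682.
q = 5.67×10⁻⁸ × 2.278×10¹⁰ / 4.682.

q ≈ 276 W/m²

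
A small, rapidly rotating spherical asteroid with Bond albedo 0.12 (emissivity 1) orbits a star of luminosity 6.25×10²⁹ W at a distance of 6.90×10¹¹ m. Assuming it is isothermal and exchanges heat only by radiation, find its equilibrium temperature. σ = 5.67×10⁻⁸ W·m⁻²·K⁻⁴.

T ≈ 798 K

First find the stellar flux at distance d: S = L/(4πd²) = 6.25×10²⁹/(4π·(6.90×10¹¹)²) = 1.045×10⁵ W/m².
For an isothermal sphere, absorbed (1−a)S·πr² = emitted σ·4πr²·T⁴, so T⁴ = (1−a)S/(4σ).
T⁴ = 0.880·1.045×10⁵/(4·5.67×10⁻⁸) = 4.053×10¹¹ K⁴.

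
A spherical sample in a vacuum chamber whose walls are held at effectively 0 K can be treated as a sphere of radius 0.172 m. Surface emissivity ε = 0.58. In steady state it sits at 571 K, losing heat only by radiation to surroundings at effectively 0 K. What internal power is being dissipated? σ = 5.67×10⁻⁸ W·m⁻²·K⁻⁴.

P ≈ 1300 W

Steady state: P = εσA T⁴.
A = 4πr² = 0.3718 m²; T⁴ = (571)⁴ = 1.063×10¹¹ K⁴.
P = 0.58 × 5.67×10⁻⁸ × 0.3718 × 1.063×10¹¹.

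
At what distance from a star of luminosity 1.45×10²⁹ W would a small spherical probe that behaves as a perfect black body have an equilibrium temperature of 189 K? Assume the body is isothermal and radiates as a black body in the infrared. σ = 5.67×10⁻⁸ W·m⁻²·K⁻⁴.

For an isothermal black-emitting sphere, (1−a)S·πr² = σ·4πr²·T⁴ ⇒ S = 4σT⁴/(1−a).
S = 4·5.67×10⁻⁸·(189)⁴/1.00 = 289.4 W/m².
Flux falls as S = L/(4πd²), so d = √(L/(4πS)) = √(1.45×10²⁹/(4π·289.4)).

d ≈ 6.31×10¹² m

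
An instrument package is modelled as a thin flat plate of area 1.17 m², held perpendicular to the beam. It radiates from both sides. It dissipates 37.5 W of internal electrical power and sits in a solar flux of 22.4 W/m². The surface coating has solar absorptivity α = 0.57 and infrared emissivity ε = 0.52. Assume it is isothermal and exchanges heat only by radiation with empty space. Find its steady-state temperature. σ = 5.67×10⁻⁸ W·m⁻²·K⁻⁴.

At steady state, absorbed solar power + internal power = radiated power.
Absorbed: α·S·A_cross = 0.57·22.4·1.170 = 14.94 W (cross-section A).
Total input = 14.94 + 37.5 = 52.44 W.
Radiated: εσ·A_surf·T⁴ with A_surf = 2A = 2.340 m².
T⁴ = 52.44/(0.52·5.67×10⁻⁸·2.340) = 7.601×10⁸ K⁴.

T ≈ 166 K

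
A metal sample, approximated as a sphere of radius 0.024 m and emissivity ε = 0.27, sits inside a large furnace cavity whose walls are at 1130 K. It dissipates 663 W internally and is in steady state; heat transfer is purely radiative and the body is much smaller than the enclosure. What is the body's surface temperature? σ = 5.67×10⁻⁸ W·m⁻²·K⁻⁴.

T ≈ 1660 K

For a small grey body in a large enclosure, net radiated power = εσA(T⁴ − T_w⁴).
Steady state: P = εσA(T⁴ − T_w⁴) with A = 4πr² = 0.007238 m².
T⁴ = P/(εσA) + T_w⁴ = 663/(0.27·5.67×10⁻⁸·0.007238) + (1130)⁴
    = 5.983×10¹² + 1.630×10¹² = 7.614×10¹² K⁴.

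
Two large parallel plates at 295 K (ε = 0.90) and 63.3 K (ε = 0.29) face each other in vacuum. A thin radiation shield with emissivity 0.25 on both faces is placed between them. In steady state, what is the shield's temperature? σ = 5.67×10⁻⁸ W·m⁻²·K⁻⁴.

T_s ≈ 261 K

In steady state the net flux on the hot side equals that on the cold side.
σ(T₁⁴−T_s⁴)/D₁ = σ(T_s⁴−T₂⁴)/D₂, with D₁ = 1/ε₁+1/ε_s−1 = 4.111, D₂ = 1/ε_s+1/ε₂−1 = 6.448.
Solve for T_s⁴: T_s⁴ = (D₂·T₁⁴ + D₁·T₂⁴)/(D₁+D₂) = 4.631×10⁹ K⁴.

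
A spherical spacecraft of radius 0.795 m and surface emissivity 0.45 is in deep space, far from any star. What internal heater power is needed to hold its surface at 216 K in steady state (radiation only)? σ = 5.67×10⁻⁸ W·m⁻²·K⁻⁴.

P = εσ·4πr²·T⁴.
4πr² = 7.942 m²; T⁴ = 2.177×10⁹ K⁴.
P = 0.45·5.67×10⁻⁸·7.942·2.177×10⁹.

P ≈ 441 W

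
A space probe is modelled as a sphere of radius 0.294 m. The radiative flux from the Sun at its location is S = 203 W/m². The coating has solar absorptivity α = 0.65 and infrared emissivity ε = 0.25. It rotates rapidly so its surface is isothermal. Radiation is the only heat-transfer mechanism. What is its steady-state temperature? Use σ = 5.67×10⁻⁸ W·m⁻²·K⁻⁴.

At equilibrium, absorbed power = emitted power.
Absorbing cross-section = πr² = 0.2715 m²; emitting surface = 4πr² = 1.086 m² (ratio 4).
αS·A_cross = εσ·A_surf·T⁴  ⇒  T⁴ = αS/(ε·4σ).
T⁴ = 0.650·203/(0.25·4·5.67×10⁻⁸) = 2.327×10⁹ K⁴.
T = (2.327×10⁹)^(1/4).

T ≈ 220 K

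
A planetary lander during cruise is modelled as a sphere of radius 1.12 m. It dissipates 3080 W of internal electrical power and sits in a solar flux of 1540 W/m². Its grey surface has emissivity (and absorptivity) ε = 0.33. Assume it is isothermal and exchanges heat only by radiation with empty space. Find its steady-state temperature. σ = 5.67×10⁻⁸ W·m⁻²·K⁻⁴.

At steady state, absorbed solar power + internal power = radiated power.
Absorbed: α·S·A_cross = 0.33·1540·3.941 = 2003 W (cross-section πr²).
Total input = 2003 + 3080 = 5083 W.
Radiated: εσ·A_surf·T⁴ with A_surf = 4πr² = 15.76 m².
T⁴ = 5083/(0.33·5.67×10⁻⁸·15.76) = 1.723×10¹⁰ K⁴.

T ≈ 362 K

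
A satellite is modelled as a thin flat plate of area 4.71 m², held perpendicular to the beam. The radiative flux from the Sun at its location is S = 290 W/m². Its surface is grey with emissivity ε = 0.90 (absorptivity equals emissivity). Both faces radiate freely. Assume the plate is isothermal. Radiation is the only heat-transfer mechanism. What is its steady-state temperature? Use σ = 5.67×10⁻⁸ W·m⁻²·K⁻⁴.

T ≈ 225 K

At equilibrium, absorbed power = emitted power.
Absorbing cross-section = A = 4.710 m²; emitting surface = 2A = 9.420 m² (ratio 2).
εS·A_cross = εσ·A_surf·T⁴  ⇒  T⁴ = S/(2σ)   (ε cancels).
T⁴ = 290/(2·5.67×10⁻⁸) = 2.557×10⁹ K⁴.
T = (2.557×10⁹)^(1/4).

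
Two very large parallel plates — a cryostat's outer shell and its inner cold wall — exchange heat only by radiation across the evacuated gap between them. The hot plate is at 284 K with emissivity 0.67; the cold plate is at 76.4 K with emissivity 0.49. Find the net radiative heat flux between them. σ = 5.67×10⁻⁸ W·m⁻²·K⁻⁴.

q ≈ 145 W/m²

For two infinite grey parallel plates, q = σ(T₁⁴ − T₂⁴)/(1/ε₁ + 1/ε₂ − 1).
T₁⁴ − T₂⁴ = 6.505×10⁹ − 3.407×10⁷ = 6.471×10⁹ K⁴.
1/ε₁ + 1/ε₂ − 1 = 1.493 + 2.041 − 1 = 2.533.
q = 5.67×10⁻⁸ × 6.471×10⁹ / 2.533.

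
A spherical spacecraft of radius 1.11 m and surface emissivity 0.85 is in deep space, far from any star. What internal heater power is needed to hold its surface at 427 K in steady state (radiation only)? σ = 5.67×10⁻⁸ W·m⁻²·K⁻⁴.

P = εσ·4πr²·T⁴.
4πr² = 15.48 m²; T⁴ = 3.324×10¹⁰ K⁴.
P = 0.85·5.67×10⁻⁸·15.48·3.324×10¹⁰.

P ≈ 24800 W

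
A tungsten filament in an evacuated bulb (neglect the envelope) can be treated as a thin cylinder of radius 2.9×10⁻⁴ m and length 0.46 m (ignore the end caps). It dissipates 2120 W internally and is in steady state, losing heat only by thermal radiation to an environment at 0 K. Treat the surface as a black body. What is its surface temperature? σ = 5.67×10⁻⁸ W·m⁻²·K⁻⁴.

T ≈ 2580 K

Steady state: internal power = radiated power, P = εσA T⁴.
Radiating area A = 2πrL = 8.382×10⁻⁴ m².
T⁴ = P/(εσA) = 2120/(1.0·5.67×10⁻⁸·8.382×10⁻⁴) = 4.461×10¹³ K⁴.
T = (4.461×10¹³)^(1/4).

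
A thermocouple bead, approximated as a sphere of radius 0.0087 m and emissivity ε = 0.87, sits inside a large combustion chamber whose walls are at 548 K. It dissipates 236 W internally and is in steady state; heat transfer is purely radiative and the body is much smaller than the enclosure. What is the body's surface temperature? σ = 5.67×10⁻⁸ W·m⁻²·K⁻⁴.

For a small grey body in a large enclosure, net radiated power = εσA(T⁴ − T_w⁴).
Steady state: P = εσA(T⁴ − T_w⁴) with A = 4πr² = 9.511×10⁻⁴ m².
T⁴ = P/(εσA) + T_w⁴ = 236/(0.87·5.67×10⁻⁸·9.511×10⁻⁴) + (548)⁴
    = 5.030×10¹² + 9.018×10¹⁰ = 5.120×10¹² K⁴.

T ≈ 1500 K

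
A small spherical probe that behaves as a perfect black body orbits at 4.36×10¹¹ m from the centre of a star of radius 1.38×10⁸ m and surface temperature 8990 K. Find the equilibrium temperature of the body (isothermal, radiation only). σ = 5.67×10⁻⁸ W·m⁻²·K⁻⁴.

The star's surface emits σT_*⁴; at distance d the flux is S = σT_*⁴(R_*/d)².
S = 5.67×10⁻⁸·(8990)⁴·(1.38×10⁸/4.36×10¹¹)² = 37.10 W/m².
For an isothermal sphere T⁴ = (1−a)S/(4σ) = 1.636×10⁸ K⁴.

T ≈ 113 K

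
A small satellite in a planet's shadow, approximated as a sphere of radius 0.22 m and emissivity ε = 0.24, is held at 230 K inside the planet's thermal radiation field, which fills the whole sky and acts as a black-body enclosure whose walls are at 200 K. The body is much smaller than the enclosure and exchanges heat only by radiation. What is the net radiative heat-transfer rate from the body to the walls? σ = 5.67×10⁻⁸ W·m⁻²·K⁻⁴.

For a small grey body in a large enclosure: P_net = εσA(T_body⁴ − T_wall⁴).
A = 4πr² = 0.6082 m²; T_body⁴ − T_wall⁴ = 2.798×10⁹ − 1.600×10⁹ = 1.198×10⁹ K⁴.
|P_net| = 0.24·5.67×10⁻⁸·0.6082·1.198×10⁹.

P_net ≈ 9.92 W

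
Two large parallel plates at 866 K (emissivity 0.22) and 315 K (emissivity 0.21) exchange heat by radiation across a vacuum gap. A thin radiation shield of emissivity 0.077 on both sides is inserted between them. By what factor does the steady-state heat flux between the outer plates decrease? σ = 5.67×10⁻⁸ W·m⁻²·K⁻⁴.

factor ≈ 4.01

Without shield: q₀ = σΔ(T⁴)/(1/ε₁+1/ε₂−1) with denominator 8.307.
With shield the two gaps are in series; the resistances add: (1/ε₁+1/ε_s−1)+(1/ε_s+1/ε₂−1) = 16.53+16.75 = 33.28.
Heat-flux ratio q₀/q = 33.28/8.307.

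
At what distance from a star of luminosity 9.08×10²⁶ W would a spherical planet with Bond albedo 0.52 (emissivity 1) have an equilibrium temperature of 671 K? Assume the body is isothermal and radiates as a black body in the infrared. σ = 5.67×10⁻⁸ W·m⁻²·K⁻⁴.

For an isothermal black-emitting sphere, (1−a)S·πr² = σ·4πr²·T⁴ ⇒ S = 4σT⁴/(1−a).
S = 4·5.67×10⁻⁸·(671)⁴/0.480 = 95780 W/m².
Flux falls as S = L/(4πd²), so d = √(L/(4πS)) = √(9.08×10²⁶/(4π·95780)).

d ≈ 2.75×10¹⁰ m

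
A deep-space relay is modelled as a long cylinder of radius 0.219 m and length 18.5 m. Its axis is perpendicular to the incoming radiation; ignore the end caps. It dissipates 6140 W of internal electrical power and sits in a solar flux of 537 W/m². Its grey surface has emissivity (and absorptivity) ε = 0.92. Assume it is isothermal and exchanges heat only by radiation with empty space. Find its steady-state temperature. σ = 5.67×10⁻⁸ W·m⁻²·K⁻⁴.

At steady state, absorbed solar power + internal power = radiated power.
Absorbed: α·S·A_cross = 0.92·537·8.103 = 4003 W (cross-section 2rL).
Total input = 4003 + 6140 = 10140 W.
Radiated: εσ·A_surf·T⁴ with A_surf = 2πrL = 25.46 m².
T⁴ = 10140/(0.92·5.67×10⁻⁸·25.46) = 7.639×10⁹ K⁴.

T ≈ 296 K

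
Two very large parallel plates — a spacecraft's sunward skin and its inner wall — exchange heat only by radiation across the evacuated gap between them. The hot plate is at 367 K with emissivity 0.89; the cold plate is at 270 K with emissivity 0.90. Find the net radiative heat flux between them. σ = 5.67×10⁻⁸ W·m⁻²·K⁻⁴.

For two infinite grey parallel plates, q = σ(T₁⁴ − T₂⁴)/(1/ε₁ + 1/ε₂ − 1).
T₁⁴ − T₂⁴ = 1.814×10¹⁰ − 5.314×10⁹ = 1.283×10¹⁰ K⁴.
1/ε₁ + 1/ε₂ − 1 = 1.124 + 1.111 − 1 = 1.235.
q = 5.67×10⁻⁸ × 1.283×10¹⁰ / 1.235.

q ≈ 589 W/m²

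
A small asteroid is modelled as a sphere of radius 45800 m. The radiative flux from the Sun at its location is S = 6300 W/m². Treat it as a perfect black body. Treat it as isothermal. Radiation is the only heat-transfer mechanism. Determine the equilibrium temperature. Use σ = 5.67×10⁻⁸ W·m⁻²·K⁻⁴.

At equilibrium, absorbed power = emitted power.
Absorbing cross-section = πr² = 6.590×10⁹ m²; emitting surface = 4πr² = 2.636×10¹⁰ m² (ratio 4).
S·A_cross = εσ·A_surf·T⁴  ⇒  T⁴ = S/(4σ).
T⁴ = 1.00·6300/(4·5.67×10⁻⁸) = 2.778×10¹⁰ K⁴.
T = (2.778×10¹⁰)^(1/4).

T ≈ 408 K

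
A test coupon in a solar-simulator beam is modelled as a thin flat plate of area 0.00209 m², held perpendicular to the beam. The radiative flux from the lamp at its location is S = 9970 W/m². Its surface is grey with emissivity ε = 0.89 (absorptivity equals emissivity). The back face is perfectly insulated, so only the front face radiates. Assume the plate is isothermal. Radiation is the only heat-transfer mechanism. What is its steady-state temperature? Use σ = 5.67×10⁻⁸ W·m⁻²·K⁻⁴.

At equilibrium, absorbed power = emitted power.
Absorbing cross-section = A = 0.002090 m²; emitting surface = A = 0.002090 m² (ratio 1).
εS·A_cross = εσ·A_surf·T⁴  ⇒  T⁴ = S/(1σ)   (ε cancels).
T⁴ = 9970/(1·5.67×10⁻⁸) = 1.758×10¹¹ K⁴.
T = (1.758×10¹¹)^(1/4).

T ≈ 648 K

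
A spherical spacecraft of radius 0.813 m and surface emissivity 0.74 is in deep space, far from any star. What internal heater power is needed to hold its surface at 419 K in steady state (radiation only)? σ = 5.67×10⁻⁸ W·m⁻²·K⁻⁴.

P = εσ·4πr²·T⁴.
4πr² = 8.306 m²; T⁴ = 3.082×10¹⁰ K⁴.
P = 0.74·5.67×10⁻⁸·8.306·3.082×10¹⁰.

P ≈ 10700 W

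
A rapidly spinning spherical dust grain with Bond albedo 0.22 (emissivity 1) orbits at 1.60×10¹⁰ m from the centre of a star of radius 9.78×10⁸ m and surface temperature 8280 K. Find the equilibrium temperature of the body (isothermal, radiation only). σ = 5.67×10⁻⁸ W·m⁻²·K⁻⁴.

T ≈ 1360 K

The star's surface emits σT_*⁴; at distance d the flux is S = σT_*⁴(R_*/d)².
S = 5.67×10⁻⁸·(8280)⁴·(9.78×10⁸/1.60×10¹⁰)² = 9.957×10⁵ W/m².
For an isothermal sphere T⁴ = (1−a)S/(4σ) = 3.424×10¹² K⁴.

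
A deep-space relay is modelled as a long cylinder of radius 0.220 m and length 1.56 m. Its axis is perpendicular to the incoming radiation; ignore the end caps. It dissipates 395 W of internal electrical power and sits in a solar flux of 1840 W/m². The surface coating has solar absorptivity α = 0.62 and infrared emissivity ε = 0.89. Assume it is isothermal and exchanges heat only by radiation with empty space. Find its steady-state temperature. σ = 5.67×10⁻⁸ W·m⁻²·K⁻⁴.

At steady state, absorbed solar power + internal power = radiated power.
Absorbed: α·S·A_cross = 0.62·1840·0.6864 = 783.0 W (cross-section 2rL).
Total input = 783.0 + 395 = 1178 W.
Radiated: εσ·A_surf·T⁴ with A_surf = 2πrL = 2.156 m².
T⁴ = 1178/(0.89·5.67×10⁻⁸·2.156) = 1.083×10¹⁰ K⁴.

T ≈ 323 K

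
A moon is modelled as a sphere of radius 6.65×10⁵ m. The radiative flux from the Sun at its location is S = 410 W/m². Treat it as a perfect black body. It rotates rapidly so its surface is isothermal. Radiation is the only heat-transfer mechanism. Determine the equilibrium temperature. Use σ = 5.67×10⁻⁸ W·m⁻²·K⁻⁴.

T ≈ 206 K

At equilibrium, absorbed power = emitted power.
Absorbing cross-section = πr² = 1.389×10¹² m²; emitting surface = 4πr² = 5.557×10¹² m² (ratio 4).
S·A_cross = εσ·A_surf·T⁴  ⇒  T⁴ = S/(4σ).
T⁴ = 1.00·410/(4·5.67×10⁻⁸) = 1.808×10⁹ K⁴.
T = (1.808×10⁹)^(1/4).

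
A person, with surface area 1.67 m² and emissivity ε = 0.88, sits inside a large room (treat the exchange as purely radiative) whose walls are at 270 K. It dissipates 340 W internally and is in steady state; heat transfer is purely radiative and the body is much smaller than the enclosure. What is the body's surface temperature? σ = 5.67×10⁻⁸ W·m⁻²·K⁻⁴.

T ≈ 311 K

For a small grey body in a large enclosure, net radiated power = εσA(T⁴ − T_w⁴).
Steady state: P = εσA(T⁴ − T_w⁴) with A = 1.67 m².
T⁴ = P/(εσA) + T_w⁴ = 340/(0.88·5.67×10⁻⁸·1.670) + (270)⁴
    = 4.080×10⁹ + 5.314×10⁹ = 9.395×10⁹ K⁴.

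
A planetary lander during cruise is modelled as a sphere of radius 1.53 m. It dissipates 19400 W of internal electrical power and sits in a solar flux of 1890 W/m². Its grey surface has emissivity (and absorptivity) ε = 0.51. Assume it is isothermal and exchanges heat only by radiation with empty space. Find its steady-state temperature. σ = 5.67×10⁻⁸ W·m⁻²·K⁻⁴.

At steady state, absorbed solar power + internal power = radiated power.
Absorbed: α·S·A_cross = 0.51·1890·7.354 = 7089 W (cross-section πr²).
Total input = 7089 + 19400 = 26490 W.
Radiated: εσ·A_surf·T⁴ with A_surf = 4πr² = 29.42 m².
T⁴ = 26490/(0.51·5.67×10⁻⁸·29.42) = 3.114×10¹⁰ K⁴.

T ≈ 420 K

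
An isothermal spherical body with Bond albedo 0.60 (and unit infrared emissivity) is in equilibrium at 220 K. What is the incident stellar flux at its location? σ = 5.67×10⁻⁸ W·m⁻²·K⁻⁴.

(1−a)S·πr² = σ·4πr²·T⁴ ⇒ S = 4σT⁴/(1−a).
S = 4·5.67×10⁻⁸·2.343×10⁹/0.400.

S ≈ 1330 W/m²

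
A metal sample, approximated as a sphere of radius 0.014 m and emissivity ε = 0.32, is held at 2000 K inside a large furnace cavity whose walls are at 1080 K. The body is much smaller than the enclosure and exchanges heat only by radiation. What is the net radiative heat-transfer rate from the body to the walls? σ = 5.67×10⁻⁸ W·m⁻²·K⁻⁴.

P_net ≈ 654 W

For a small grey body in a large enclosure: P_net = εσA(T_body⁴ − T_wall⁴).
A = 4πr² = 0.002463 m²; T_body⁴ − T_wall⁴ = 1.600×10¹³ − 1.360×10¹² = 1.464×10¹³ K⁴.
|P_net| = 0.32·5.67×10⁻⁸·0.002463·1.464×10¹³.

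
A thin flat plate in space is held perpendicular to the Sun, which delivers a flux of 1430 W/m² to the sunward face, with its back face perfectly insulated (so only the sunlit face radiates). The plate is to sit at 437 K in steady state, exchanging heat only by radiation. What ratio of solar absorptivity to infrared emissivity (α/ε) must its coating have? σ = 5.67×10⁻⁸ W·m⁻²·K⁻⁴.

α/ε ≈ 1.45

Balance: αS·A = εσ·1A·T⁴ ⇒ α/ε = σT⁴/S.
α/ε = 5.67×10⁻⁸·(437)⁴/1430 = 5.67×10⁻⁸·3.647×10¹⁰/1430.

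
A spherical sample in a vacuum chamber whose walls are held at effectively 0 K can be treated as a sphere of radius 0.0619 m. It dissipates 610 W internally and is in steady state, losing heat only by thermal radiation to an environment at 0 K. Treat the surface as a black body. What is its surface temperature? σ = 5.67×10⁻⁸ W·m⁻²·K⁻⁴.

Steady state: internal power = radiated power, P = εσA T⁴.
Radiating area A = 4πr² = 0.04815 m².
T⁴ = P/(εσA) = 610/(1.0·5.67×10⁻⁸·0.04815) = 2.234×10¹¹ K⁴.
T = (2.234×10¹¹)^(1/4).

T ≈ 688 K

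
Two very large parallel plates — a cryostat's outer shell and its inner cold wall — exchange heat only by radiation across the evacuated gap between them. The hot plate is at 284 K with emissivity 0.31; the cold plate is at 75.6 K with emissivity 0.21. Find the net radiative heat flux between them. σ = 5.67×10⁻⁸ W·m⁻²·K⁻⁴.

q ≈ 52.5 W/m²

For two infinite grey parallel plates, q = σ(T₁⁴ − T₂⁴)/(1/ε₁ + 1/ε₂ − 1).
T₁⁴ − T₂⁴ = 6.505×10⁹ − 3.267×10⁷ = 6.473×10⁹ K⁴.
1/ε₁ + 1/ε₂ − 1 = 3.226 + 4.762 − 1 = 6.988.
q = 5.67×10⁻⁸ × 6.473×10⁹ / 6.988.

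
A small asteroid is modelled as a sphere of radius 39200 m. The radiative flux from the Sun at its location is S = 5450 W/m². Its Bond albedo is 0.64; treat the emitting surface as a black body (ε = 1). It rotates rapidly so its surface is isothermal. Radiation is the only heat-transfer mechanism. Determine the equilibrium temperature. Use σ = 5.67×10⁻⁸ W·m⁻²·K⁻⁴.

At equilibrium, absorbed power = emitted power.
Absorbing cross-section = πr² = 4.827×10⁹ m²; emitting surface = 4πr² = 1.931×10¹⁰ m² (ratio 4).
(1−a)S·A_cross = εσ·A_surf·T⁴  ⇒  T⁴ = (1−a)S/(4σ).
T⁴ = 0.360·5450/(4·5.67×10⁻⁸) = 8.651×10⁹ K⁴.
T = (8.651×10⁹)^(1/4).

T ≈ 305 K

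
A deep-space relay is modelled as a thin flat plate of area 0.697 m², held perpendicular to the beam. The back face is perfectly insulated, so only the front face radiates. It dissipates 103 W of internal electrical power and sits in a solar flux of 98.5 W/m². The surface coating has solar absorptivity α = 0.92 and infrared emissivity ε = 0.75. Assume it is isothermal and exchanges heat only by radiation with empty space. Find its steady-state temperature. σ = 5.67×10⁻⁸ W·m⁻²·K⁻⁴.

At steady state, absorbed solar power + internal power = radiated power.
Absorbed: α·S·A_cross = 0.92·98.5·0.6970 = 63.16 W (cross-section A).
Total input = 63.16 + 103 = 166.2 W.
Radiated: εσ·A_surf·T⁴ with A_surf = A = 0.6970 m².
T⁴ = 166.2/(0.75·5.67×10⁻⁸·0.6970) = 5.606×10⁹ K⁴.

T ≈ 274 K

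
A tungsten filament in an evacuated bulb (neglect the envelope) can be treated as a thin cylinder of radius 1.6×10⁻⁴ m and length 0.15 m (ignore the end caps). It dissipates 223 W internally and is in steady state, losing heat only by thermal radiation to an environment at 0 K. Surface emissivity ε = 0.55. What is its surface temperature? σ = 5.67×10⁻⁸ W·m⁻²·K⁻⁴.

T ≈ 2620 K

Steady state: internal power = radiated power, P = εσA T⁴.
Radiating area A = 2πrL = 1.508×10⁻⁴ m².
T⁴ = P/(εσA) = 223/(0.55·5.67×10⁻⁸·1.508×10⁻⁴) = 4.742×10¹³ K⁴.
T = (4.742×10¹³)^(1/4).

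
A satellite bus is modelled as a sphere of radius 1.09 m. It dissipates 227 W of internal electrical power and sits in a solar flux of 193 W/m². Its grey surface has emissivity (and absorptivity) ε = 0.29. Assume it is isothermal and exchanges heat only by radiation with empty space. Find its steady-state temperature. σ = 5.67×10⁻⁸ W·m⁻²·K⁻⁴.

T ≈ 205 K

At steady state, absorbed solar power + internal power = radiated power.
Absorbed: α·S·A_cross = 0.29·193·3.733 = 208.9 W (cross-section πr²).
Total input = 208.9 + 227 = 435.9 W.
Radiated: εσ·A_surf·T⁴ with A_surf = 4πr² = 14.93 m².
T⁴ = 435.9/(0.29·5.67×10⁻⁸·14.93) = 1.776×10⁹ K⁴.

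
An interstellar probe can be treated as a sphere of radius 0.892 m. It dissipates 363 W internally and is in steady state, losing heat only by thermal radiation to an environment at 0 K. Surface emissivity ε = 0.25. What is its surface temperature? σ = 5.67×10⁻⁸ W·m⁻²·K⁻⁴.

Steady state: internal power = radiated power, P = εσA T⁴.
Radiating area A = 4πr² = 9.999 m².
T⁴ = P/(εσA) = 363/(0.25·5.67×10⁻⁸·9.999) = 2.561×10⁹ K⁴.
T = (2.561×10⁹)^(1/4).

T ≈ 225 K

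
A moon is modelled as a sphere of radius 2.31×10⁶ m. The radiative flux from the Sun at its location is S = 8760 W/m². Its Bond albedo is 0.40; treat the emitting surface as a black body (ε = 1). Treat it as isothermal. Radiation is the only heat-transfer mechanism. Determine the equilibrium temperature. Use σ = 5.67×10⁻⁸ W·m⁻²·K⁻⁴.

At equilibrium, absorbed power = emitted power.
Absorbing cross-section = πr² = 1.676×10¹³ m²; emitting surface = 4πr² = 6.706×10¹³ m² (ratio 4).
(1−a)S·A_cross = εσ·A_surf·T⁴  ⇒  T⁴ = (1−a)S/(4σ).
T⁴ = 0.600·8760/(4·5.67×10⁻⁸) = 2.317×10¹⁰ K⁴.
T = (2.317×10¹⁰)^(1/4).

T ≈ 390 K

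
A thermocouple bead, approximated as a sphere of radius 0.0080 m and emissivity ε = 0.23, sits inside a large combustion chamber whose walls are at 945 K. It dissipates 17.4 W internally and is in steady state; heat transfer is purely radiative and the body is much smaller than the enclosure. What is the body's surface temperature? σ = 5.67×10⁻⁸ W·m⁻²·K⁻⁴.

T ≈ 1250 K

For a small grey body in a large enclosure, net radiated power = εσA(T⁴ − T_w⁴).
Steady state: P = εσA(T⁴ − T_w⁴) with A = 4πr² = 8.042×10⁻⁴ m².
T⁴ = P/(εσA) + T_w⁴ = 17.4/(0.23·5.67×10⁻⁸·8.042×10⁻⁴) + (945)⁴
    = 1.659×10¹² + 7.975×10¹¹ = 2.457×10¹² K⁴.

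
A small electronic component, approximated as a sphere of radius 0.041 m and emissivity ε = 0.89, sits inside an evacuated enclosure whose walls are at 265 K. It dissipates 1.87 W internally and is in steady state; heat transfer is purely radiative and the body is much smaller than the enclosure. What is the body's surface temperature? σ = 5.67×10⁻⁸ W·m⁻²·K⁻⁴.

T ≈ 286 K

For a small grey body in a large enclosure, net radiated power = εσA(T⁴ − T_w⁴).
Steady state: P = εσA(T⁴ − T_w⁴) with A = 4πr² = 0.02112 m².
T⁴ = P/(εσA) + T_w⁴ = 1.87/(0.89·5.67×10⁻⁸·0.02112) + (265)⁴
    = 1.754×10⁹ + 4.932×10⁹ = 6.686×10⁹ K⁴.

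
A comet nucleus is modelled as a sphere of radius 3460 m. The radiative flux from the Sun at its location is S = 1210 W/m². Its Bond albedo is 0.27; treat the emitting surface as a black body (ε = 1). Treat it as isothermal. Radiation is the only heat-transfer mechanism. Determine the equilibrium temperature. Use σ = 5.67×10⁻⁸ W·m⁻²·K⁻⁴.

T ≈ 250 K

At equilibrium, absorbed power = emitted power.
Absorbing cross-section = πr² = 3.761×10⁷ m²; emitting surface = 4πr² = 1.504×10⁸ m² (ratio 4).
(1−a)S·A_cross = εσ·A_surf·T⁴  ⇒  T⁴ = (1−a)S/(4σ).
T⁴ = 0.730·1210/(4·5.67×10⁻⁸) = 3.895×10⁹ K⁴.
T = (3.895×10⁹)^(1/4).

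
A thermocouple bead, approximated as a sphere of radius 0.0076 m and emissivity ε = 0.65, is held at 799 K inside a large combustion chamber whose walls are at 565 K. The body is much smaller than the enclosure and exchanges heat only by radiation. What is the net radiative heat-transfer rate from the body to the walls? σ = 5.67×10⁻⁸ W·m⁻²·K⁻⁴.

P_net ≈ 8.18 W

For a small grey body in a large enclosure: P_net = εσA(T_body⁴ − T_wall⁴).
A = 4πr² = 7.258×10⁻⁴ m²; T_body⁴ − T_wall⁴ = 4.076×10¹¹ − 1.019×10¹¹ = 3.057×10¹¹ K⁴.
|P_net| = 0.65·5.67×10⁻⁸·7.258×10⁻⁴·3.057×10¹¹.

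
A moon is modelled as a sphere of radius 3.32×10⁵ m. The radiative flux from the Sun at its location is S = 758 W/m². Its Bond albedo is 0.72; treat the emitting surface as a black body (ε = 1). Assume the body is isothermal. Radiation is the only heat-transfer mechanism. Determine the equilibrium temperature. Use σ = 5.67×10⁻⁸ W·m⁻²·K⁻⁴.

At equilibrium, absorbed power = emitted power.
Absorbing cross-section = πr² = 3.463×10¹¹ m²; emitting surface = 4πr² = 1.385×10¹² m² (ratio 4).
(1−a)S·A_cross = εσ·A_surf·T⁴  ⇒  T⁴ = (1−a)S/(4σ).
T⁴ = 0.280·758/(4·5.67×10⁻⁸) = 9.358×10⁸ K⁴.
T = (9.358×10⁸)^(1/4).

T ≈ 175 K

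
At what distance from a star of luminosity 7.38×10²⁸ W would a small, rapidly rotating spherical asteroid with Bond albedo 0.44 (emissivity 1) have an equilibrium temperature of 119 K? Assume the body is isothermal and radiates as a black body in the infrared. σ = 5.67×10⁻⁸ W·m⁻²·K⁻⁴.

For an isothermal black-emitting sphere, (1−a)S·πr² = σ·4πr²·T⁴ ⇒ S = 4σT⁴/(1−a).
S = 4·5.67×10⁻⁸·(119)⁴/0.560 = 81.22 W/m².
Flux falls as S = L/(4πd²), so d = √(L/(4πS)) = √(7.38×10²⁸/(4π·81.22)).

d ≈ 8.50×10¹² m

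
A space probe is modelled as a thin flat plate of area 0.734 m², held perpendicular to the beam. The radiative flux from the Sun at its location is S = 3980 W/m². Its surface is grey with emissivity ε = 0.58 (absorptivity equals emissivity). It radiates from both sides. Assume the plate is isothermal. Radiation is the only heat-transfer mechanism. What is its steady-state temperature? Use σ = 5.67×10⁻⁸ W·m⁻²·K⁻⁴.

At equilibrium, absorbed power = emitted power.
Absorbing cross-section = A = 0.7340 m²; emitting surface = 2A = 1.468 m² (ratio 2).
εS·A_cross = εσ·A_surf·T⁴  ⇒  T⁴ = S/(2σ)   (ε cancels).
T⁴ = 3980/(2·5.67×10⁻⁸) = 3.510×10¹⁰ K⁴.
T = (3.510×10¹⁰)^(1/4).

T ≈ 433 K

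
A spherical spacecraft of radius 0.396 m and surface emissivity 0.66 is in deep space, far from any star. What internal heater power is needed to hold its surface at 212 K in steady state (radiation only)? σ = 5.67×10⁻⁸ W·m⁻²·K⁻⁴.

P = εσ·4πr²·T⁴.
4πr² = 1.971 m²; T⁴ = 2.020×10⁹ K⁴.
P = 0.66·5.67×10⁻⁸·1.971·2.020×10⁹.

P ≈ 149 W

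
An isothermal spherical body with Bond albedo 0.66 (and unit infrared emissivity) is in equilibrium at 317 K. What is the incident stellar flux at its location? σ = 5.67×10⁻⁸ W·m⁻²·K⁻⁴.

(1−a)S·πr² = σ·4πr²·T⁴ ⇒ S = 4σT⁴/(1−a).
S = 4·5.67×10⁻⁸·1.010×10¹⁰/0.340.

S ≈ 6740 W/m²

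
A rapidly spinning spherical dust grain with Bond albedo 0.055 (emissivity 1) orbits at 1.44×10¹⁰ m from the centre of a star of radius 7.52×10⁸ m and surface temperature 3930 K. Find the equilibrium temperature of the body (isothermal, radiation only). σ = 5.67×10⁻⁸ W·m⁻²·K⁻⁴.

The star's surface emits σT_*⁴; at distance d the flux is S = σT_*⁴(R_*/d)².
S = 5.67×10⁻⁸·(3930)⁴·(7.52×10⁸/1.44×10¹⁰)² = 36890 W/m².
For an isothermal sphere T⁴ = (1−a)S/(4σ) = 1.537×10¹¹ K⁴.

T ≈ 626 K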